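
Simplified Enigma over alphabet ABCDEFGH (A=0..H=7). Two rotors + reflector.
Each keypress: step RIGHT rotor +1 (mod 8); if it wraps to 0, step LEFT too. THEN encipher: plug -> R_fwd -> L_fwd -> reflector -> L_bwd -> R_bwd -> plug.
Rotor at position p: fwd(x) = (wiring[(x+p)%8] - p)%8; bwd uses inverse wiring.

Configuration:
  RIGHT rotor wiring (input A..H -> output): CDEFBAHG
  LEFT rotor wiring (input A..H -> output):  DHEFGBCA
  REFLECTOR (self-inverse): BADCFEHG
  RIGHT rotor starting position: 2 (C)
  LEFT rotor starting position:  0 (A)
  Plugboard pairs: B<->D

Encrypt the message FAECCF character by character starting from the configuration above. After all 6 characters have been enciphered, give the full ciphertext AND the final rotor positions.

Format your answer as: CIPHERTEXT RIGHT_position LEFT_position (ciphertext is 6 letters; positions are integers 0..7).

Char 1 ('F'): step: R->3, L=0; F->plug->F->R->H->L->A->refl->B->L'->F->R'->C->plug->C
Char 2 ('A'): step: R->4, L=0; A->plug->A->R->F->L->B->refl->A->L'->H->R'->F->plug->F
Char 3 ('E'): step: R->5, L=0; E->plug->E->R->G->L->C->refl->D->L'->A->R'->G->plug->G
Char 4 ('C'): step: R->6, L=0; C->plug->C->R->E->L->G->refl->H->L'->B->R'->A->plug->A
Char 5 ('C'): step: R->7, L=0; C->plug->C->R->E->L->G->refl->H->L'->B->R'->G->plug->G
Char 6 ('F'): step: R->0, L->1 (L advanced); F->plug->F->R->A->L->G->refl->H->L'->G->R'->H->plug->H
Final: ciphertext=CFGAGH, RIGHT=0, LEFT=1

Answer: CFGAGH 0 1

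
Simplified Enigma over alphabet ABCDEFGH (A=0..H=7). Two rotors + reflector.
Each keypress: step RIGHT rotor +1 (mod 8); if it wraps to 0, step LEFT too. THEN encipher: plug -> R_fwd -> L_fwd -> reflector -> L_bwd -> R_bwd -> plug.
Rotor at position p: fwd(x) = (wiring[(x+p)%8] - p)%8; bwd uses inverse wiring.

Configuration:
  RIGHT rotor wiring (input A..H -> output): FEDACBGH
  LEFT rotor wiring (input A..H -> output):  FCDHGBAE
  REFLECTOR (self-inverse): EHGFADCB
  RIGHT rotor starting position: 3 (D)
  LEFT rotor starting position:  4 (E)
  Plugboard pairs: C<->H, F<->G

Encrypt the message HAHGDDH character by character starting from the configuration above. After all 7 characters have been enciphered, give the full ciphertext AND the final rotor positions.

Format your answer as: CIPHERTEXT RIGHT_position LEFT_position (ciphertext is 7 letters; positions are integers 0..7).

Answer: DGBFHCF 2 5

Derivation:
Char 1 ('H'): step: R->4, L=4; H->plug->C->R->C->L->E->refl->A->L'->D->R'->D->plug->D
Char 2 ('A'): step: R->5, L=4; A->plug->A->R->E->L->B->refl->H->L'->G->R'->F->plug->G
Char 3 ('H'): step: R->6, L=4; H->plug->C->R->H->L->D->refl->F->L'->B->R'->B->plug->B
Char 4 ('G'): step: R->7, L=4; G->plug->F->R->D->L->A->refl->E->L'->C->R'->G->plug->F
Char 5 ('D'): step: R->0, L->5 (L advanced); D->plug->D->R->A->L->E->refl->A->L'->D->R'->C->plug->H
Char 6 ('D'): step: R->1, L=5; D->plug->D->R->B->L->D->refl->F->L'->E->R'->H->plug->C
Char 7 ('H'): step: R->2, L=5; H->plug->C->R->A->L->E->refl->A->L'->D->R'->G->plug->F
Final: ciphertext=DGBFHCF, RIGHT=2, LEFT=5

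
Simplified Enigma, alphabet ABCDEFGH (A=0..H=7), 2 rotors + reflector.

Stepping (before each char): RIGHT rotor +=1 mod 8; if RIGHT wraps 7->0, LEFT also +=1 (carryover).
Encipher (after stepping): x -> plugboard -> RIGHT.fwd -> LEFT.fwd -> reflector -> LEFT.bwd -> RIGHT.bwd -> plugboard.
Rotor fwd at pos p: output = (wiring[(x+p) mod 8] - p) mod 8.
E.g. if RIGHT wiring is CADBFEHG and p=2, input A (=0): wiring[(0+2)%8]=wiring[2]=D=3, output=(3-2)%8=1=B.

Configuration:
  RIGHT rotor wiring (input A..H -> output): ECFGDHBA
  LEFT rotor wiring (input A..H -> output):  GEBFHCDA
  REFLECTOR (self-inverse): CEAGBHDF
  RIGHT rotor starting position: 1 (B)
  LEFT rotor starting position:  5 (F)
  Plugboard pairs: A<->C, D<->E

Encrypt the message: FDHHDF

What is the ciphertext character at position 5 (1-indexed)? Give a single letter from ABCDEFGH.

Char 1 ('F'): step: R->2, L=5; F->plug->F->R->G->L->A->refl->C->L'->H->R'->E->plug->D
Char 2 ('D'): step: R->3, L=5; D->plug->E->R->F->L->E->refl->B->L'->D->R'->A->plug->C
Char 3 ('H'): step: R->4, L=5; H->plug->H->R->C->L->D->refl->G->L'->B->R'->G->plug->G
Char 4 ('H'): step: R->5, L=5; H->plug->H->R->G->L->A->refl->C->L'->H->R'->D->plug->E
Char 5 ('D'): step: R->6, L=5; D->plug->E->R->H->L->C->refl->A->L'->G->R'->C->plug->A

A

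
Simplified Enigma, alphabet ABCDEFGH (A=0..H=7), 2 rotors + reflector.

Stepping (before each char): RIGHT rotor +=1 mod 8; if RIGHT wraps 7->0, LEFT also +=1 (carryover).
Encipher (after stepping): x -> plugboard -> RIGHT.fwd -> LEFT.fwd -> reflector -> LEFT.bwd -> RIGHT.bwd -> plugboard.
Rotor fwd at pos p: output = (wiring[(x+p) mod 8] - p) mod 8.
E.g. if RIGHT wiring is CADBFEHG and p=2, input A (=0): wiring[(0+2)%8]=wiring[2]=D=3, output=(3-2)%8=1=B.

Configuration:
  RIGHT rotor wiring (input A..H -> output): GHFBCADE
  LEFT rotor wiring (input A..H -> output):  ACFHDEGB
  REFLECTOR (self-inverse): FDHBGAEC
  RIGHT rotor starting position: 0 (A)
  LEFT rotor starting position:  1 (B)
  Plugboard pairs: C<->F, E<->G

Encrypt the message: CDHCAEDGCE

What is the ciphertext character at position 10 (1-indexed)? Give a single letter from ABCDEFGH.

Char 1 ('C'): step: R->1, L=1; C->plug->F->R->C->L->G->refl->E->L'->B->R'->D->plug->D
Char 2 ('D'): step: R->2, L=1; D->plug->D->R->G->L->A->refl->F->L'->F->R'->H->plug->H
Char 3 ('H'): step: R->3, L=1; H->plug->H->R->C->L->G->refl->E->L'->B->R'->E->plug->G
Char 4 ('C'): step: R->4, L=1; C->plug->F->R->D->L->C->refl->H->L'->H->R'->C->plug->F
Char 5 ('A'): step: R->5, L=1; A->plug->A->R->D->L->C->refl->H->L'->H->R'->C->plug->F
Char 6 ('E'): step: R->6, L=1; E->plug->G->R->E->L->D->refl->B->L'->A->R'->C->plug->F
Char 7 ('D'): step: R->7, L=1; D->plug->D->R->G->L->A->refl->F->L'->F->R'->A->plug->A
Char 8 ('G'): step: R->0, L->2 (L advanced); G->plug->E->R->C->L->B->refl->D->L'->A->R'->F->plug->C
Char 9 ('C'): step: R->1, L=2; C->plug->F->R->C->L->B->refl->D->L'->A->R'->C->plug->F
Char 10 ('E'): step: R->2, L=2; E->plug->G->R->E->L->E->refl->G->L'->G->R'->D->plug->D

D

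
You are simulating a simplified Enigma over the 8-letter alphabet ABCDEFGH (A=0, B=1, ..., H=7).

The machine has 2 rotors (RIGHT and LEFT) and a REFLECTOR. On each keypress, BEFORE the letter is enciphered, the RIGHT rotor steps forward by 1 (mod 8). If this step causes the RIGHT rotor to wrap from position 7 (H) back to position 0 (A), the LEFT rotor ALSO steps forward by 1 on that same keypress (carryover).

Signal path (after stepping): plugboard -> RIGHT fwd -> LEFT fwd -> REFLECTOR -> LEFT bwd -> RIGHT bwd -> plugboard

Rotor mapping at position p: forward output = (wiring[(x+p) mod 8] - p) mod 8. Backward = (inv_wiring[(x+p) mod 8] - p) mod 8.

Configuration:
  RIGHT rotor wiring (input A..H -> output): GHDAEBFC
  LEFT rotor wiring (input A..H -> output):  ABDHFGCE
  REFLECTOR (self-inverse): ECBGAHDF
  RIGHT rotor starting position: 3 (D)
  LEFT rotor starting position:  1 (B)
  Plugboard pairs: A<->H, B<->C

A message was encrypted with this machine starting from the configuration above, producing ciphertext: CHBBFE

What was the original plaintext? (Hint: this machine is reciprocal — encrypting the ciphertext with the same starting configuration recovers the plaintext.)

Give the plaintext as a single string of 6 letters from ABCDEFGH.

Answer: BAAHCA

Derivation:
Char 1 ('C'): step: R->4, L=1; C->plug->B->R->F->L->B->refl->C->L'->B->R'->C->plug->B
Char 2 ('H'): step: R->5, L=1; H->plug->A->R->E->L->F->refl->H->L'->H->R'->H->plug->A
Char 3 ('B'): step: R->6, L=1; B->plug->C->R->A->L->A->refl->E->L'->D->R'->H->plug->A
Char 4 ('B'): step: R->7, L=1; B->plug->C->R->A->L->A->refl->E->L'->D->R'->A->plug->H
Char 5 ('F'): step: R->0, L->2 (L advanced); F->plug->F->R->B->L->F->refl->H->L'->H->R'->B->plug->C
Char 6 ('E'): step: R->1, L=2; E->plug->E->R->A->L->B->refl->C->L'->F->R'->H->plug->A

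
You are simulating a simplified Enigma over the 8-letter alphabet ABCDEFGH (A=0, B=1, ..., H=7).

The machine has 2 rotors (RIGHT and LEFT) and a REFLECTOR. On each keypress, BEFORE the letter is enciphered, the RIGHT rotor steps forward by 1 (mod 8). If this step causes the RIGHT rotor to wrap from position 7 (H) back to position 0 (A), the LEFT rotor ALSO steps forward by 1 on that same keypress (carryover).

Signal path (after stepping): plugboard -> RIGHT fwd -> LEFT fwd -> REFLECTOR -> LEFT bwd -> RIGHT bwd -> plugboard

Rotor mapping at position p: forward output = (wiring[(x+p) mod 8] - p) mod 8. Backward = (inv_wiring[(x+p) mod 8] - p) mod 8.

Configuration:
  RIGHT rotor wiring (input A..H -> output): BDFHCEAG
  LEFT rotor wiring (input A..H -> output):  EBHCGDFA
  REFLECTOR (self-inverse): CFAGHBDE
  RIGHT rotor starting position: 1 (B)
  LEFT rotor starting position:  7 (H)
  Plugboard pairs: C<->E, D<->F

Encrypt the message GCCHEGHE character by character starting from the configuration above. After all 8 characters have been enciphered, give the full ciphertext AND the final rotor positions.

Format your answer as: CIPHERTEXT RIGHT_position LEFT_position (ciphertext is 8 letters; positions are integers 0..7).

Char 1 ('G'): step: R->2, L=7; G->plug->G->R->H->L->G->refl->D->L'->E->R'->F->plug->D
Char 2 ('C'): step: R->3, L=7; C->plug->E->R->D->L->A->refl->C->L'->C->R'->H->plug->H
Char 3 ('C'): step: R->4, L=7; C->plug->E->R->F->L->H->refl->E->L'->G->R'->A->plug->A
Char 4 ('H'): step: R->5, L=7; H->plug->H->R->F->L->H->refl->E->L'->G->R'->E->plug->C
Char 5 ('E'): step: R->6, L=7; E->plug->C->R->D->L->A->refl->C->L'->C->R'->A->plug->A
Char 6 ('G'): step: R->7, L=7; G->plug->G->R->F->L->H->refl->E->L'->G->R'->D->plug->F
Char 7 ('H'): step: R->0, L->0 (L advanced); H->plug->H->R->G->L->F->refl->B->L'->B->R'->A->plug->A
Char 8 ('E'): step: R->1, L=0; E->plug->C->R->G->L->F->refl->B->L'->B->R'->D->plug->F
Final: ciphertext=DHACAFAF, RIGHT=1, LEFT=0

Answer: DHACAFAF 1 0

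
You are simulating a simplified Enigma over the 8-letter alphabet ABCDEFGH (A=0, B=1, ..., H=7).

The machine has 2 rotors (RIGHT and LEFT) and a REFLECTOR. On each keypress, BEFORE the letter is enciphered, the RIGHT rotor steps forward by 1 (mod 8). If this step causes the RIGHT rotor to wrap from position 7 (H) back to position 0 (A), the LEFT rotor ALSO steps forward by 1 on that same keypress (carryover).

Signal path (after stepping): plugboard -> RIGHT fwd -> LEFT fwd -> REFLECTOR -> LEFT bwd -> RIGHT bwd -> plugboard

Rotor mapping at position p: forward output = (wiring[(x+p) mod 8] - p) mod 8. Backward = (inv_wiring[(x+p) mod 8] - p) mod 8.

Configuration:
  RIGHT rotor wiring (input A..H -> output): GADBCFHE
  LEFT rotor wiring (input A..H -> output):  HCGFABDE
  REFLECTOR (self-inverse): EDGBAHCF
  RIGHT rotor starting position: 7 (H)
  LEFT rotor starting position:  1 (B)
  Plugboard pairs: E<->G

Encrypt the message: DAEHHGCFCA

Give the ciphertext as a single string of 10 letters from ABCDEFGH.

Answer: HCABGFHEFG

Derivation:
Char 1 ('D'): step: R->0, L->2 (L advanced); D->plug->D->R->B->L->D->refl->B->L'->E->R'->H->plug->H
Char 2 ('A'): step: R->1, L=2; A->plug->A->R->H->L->A->refl->E->L'->A->R'->C->plug->C
Char 3 ('E'): step: R->2, L=2; E->plug->G->R->E->L->B->refl->D->L'->B->R'->A->plug->A
Char 4 ('H'): step: R->3, L=2; H->plug->H->R->A->L->E->refl->A->L'->H->R'->B->plug->B
Char 5 ('H'): step: R->4, L=2; H->plug->H->R->F->L->C->refl->G->L'->C->R'->E->plug->G
Char 6 ('G'): step: R->5, L=2; G->plug->E->R->D->L->H->refl->F->L'->G->R'->F->plug->F
Char 7 ('C'): step: R->6, L=2; C->plug->C->R->A->L->E->refl->A->L'->H->R'->H->plug->H
Char 8 ('F'): step: R->7, L=2; F->plug->F->R->D->L->H->refl->F->L'->G->R'->G->plug->E
Char 9 ('C'): step: R->0, L->3 (L advanced); C->plug->C->R->D->L->A->refl->E->L'->F->R'->F->plug->F
Char 10 ('A'): step: R->1, L=3; A->plug->A->R->H->L->D->refl->B->L'->E->R'->E->plug->G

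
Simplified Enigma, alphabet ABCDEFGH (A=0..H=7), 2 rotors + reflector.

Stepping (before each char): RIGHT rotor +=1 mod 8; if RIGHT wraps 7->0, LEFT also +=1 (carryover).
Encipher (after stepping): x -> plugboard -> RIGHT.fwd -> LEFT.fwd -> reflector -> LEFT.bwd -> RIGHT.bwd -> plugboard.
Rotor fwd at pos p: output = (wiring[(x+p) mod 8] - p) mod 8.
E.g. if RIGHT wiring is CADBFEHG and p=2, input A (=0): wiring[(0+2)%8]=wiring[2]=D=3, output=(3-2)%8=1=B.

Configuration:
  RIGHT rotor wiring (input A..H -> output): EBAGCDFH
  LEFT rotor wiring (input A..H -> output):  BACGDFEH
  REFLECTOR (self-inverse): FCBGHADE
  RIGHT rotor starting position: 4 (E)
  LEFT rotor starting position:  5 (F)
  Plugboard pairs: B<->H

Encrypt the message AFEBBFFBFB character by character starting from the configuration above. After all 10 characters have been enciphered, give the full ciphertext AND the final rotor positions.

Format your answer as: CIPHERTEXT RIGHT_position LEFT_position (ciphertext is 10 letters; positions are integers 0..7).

Char 1 ('A'): step: R->5, L=5; A->plug->A->R->G->L->B->refl->C->L'->C->R'->C->plug->C
Char 2 ('F'): step: R->6, L=5; F->plug->F->R->A->L->A->refl->F->L'->F->R'->H->plug->B
Char 3 ('E'): step: R->7, L=5; E->plug->E->R->H->L->G->refl->D->L'->E->R'->G->plug->G
Char 4 ('B'): step: R->0, L->6 (L advanced); B->plug->H->R->H->L->H->refl->E->L'->E->R'->A->plug->A
Char 5 ('B'): step: R->1, L=6; B->plug->H->R->D->L->C->refl->B->L'->B->R'->D->plug->D
Char 6 ('F'): step: R->2, L=6; F->plug->F->R->F->L->A->refl->F->L'->G->R'->A->plug->A
Char 7 ('F'): step: R->3, L=6; F->plug->F->R->B->L->B->refl->C->L'->D->R'->A->plug->A
Char 8 ('B'): step: R->4, L=6; B->plug->H->R->C->L->D->refl->G->L'->A->R'->E->plug->E
Char 9 ('F'): step: R->5, L=6; F->plug->F->R->D->L->C->refl->B->L'->B->R'->G->plug->G
Char 10 ('B'): step: R->6, L=6; B->plug->H->R->F->L->A->refl->F->L'->G->R'->C->plug->C
Final: ciphertext=CBGADAAEGC, RIGHT=6, LEFT=6

Answer: CBGADAAEGC 6 6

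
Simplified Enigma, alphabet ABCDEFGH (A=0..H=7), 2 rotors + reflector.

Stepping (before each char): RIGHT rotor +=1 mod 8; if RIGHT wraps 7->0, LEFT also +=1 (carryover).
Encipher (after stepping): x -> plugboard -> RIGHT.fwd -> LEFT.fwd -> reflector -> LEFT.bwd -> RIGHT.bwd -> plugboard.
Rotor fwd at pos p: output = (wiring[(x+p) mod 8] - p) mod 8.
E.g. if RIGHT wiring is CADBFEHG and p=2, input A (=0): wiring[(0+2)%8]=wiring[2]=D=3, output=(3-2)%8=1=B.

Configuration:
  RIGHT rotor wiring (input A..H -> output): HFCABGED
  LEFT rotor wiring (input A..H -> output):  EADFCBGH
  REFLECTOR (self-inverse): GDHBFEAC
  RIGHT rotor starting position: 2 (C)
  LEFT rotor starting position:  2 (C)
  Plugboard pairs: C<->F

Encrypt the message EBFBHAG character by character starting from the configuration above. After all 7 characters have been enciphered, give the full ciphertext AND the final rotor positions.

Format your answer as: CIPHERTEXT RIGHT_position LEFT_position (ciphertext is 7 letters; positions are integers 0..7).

Answer: DDGEAFF 1 3

Derivation:
Char 1 ('E'): step: R->3, L=2; E->plug->E->R->A->L->B->refl->D->L'->B->R'->D->plug->D
Char 2 ('B'): step: R->4, L=2; B->plug->B->R->C->L->A->refl->G->L'->H->R'->D->plug->D
Char 3 ('F'): step: R->5, L=2; F->plug->C->R->G->L->C->refl->H->L'->D->R'->G->plug->G
Char 4 ('B'): step: R->6, L=2; B->plug->B->R->F->L->F->refl->E->L'->E->R'->E->plug->E
Char 5 ('H'): step: R->7, L=2; H->plug->H->R->F->L->F->refl->E->L'->E->R'->A->plug->A
Char 6 ('A'): step: R->0, L->3 (L advanced); A->plug->A->R->H->L->A->refl->G->L'->C->R'->C->plug->F
Char 7 ('G'): step: R->1, L=3; G->plug->G->R->C->L->G->refl->A->L'->H->R'->C->plug->F
Final: ciphertext=DDGEAFF, RIGHT=1, LEFT=3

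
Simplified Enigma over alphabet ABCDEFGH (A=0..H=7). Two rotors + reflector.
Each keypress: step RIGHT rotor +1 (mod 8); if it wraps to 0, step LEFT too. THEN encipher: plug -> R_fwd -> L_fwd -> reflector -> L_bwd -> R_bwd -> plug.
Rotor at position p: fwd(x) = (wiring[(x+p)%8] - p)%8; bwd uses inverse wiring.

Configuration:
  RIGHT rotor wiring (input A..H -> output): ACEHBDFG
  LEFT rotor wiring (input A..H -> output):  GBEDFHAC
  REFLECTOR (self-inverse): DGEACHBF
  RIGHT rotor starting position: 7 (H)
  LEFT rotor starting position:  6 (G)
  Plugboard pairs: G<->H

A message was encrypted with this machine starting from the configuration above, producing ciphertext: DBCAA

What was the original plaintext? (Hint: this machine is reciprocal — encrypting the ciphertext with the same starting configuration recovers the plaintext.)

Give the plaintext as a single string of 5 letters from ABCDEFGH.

Char 1 ('D'): step: R->0, L->7 (L advanced); D->plug->D->R->H->L->B->refl->G->L'->F->R'->G->plug->H
Char 2 ('B'): step: R->1, L=7; B->plug->B->R->D->L->F->refl->H->L'->B->R'->A->plug->A
Char 3 ('C'): step: R->2, L=7; C->plug->C->R->H->L->B->refl->G->L'->F->R'->B->plug->B
Char 4 ('A'): step: R->3, L=7; A->plug->A->R->E->L->E->refl->C->L'->C->R'->D->plug->D
Char 5 ('A'): step: R->4, L=7; A->plug->A->R->F->L->G->refl->B->L'->H->R'->B->plug->B

Answer: HABDB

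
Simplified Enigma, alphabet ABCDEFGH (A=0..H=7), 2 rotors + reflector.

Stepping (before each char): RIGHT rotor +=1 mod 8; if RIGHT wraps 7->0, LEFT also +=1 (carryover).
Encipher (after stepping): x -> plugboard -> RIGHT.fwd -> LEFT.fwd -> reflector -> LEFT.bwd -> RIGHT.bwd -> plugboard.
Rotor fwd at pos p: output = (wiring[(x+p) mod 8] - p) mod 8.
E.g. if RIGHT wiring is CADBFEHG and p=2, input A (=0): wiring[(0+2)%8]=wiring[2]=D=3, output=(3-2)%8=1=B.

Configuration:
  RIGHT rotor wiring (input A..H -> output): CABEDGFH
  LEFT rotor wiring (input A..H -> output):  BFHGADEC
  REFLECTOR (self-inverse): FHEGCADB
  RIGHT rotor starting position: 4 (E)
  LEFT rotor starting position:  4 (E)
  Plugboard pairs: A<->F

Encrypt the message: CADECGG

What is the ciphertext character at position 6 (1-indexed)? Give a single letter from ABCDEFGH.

Char 1 ('C'): step: R->5, L=4; C->plug->C->R->C->L->A->refl->F->L'->E->R'->F->plug->A
Char 2 ('A'): step: R->6, L=4; A->plug->F->R->G->L->D->refl->G->L'->D->R'->E->plug->E
Char 3 ('D'): step: R->7, L=4; D->plug->D->R->C->L->A->refl->F->L'->E->R'->F->plug->A
Char 4 ('E'): step: R->0, L->5 (L advanced); E->plug->E->R->D->L->E->refl->C->L'->F->R'->G->plug->G
Char 5 ('C'): step: R->1, L=5; C->plug->C->R->D->L->E->refl->C->L'->F->R'->E->plug->E
Char 6 ('G'): step: R->2, L=5; G->plug->G->R->A->L->G->refl->D->L'->H->R'->A->plug->F

F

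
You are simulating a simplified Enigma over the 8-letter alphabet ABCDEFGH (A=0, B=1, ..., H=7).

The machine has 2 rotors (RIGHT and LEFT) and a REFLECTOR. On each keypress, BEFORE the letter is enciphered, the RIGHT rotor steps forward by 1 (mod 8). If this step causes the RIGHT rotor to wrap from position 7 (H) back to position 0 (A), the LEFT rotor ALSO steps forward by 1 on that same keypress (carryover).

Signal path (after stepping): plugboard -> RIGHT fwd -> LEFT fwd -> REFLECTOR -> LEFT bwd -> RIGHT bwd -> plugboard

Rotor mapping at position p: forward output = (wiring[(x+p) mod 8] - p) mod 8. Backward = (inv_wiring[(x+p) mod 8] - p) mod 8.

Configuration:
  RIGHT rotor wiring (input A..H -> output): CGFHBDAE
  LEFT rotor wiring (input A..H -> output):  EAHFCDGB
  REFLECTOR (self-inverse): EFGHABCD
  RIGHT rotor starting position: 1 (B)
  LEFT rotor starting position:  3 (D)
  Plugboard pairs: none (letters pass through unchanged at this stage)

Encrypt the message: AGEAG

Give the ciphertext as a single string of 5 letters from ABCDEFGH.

Answer: DEADF

Derivation:
Char 1 ('A'): step: R->2, L=3; A->plug->A->R->D->L->D->refl->H->L'->B->R'->D->plug->D
Char 2 ('G'): step: R->3, L=3; G->plug->G->R->D->L->D->refl->H->L'->B->R'->E->plug->E
Char 3 ('E'): step: R->4, L=3; E->plug->E->R->G->L->F->refl->B->L'->F->R'->A->plug->A
Char 4 ('A'): step: R->5, L=3; A->plug->A->R->G->L->F->refl->B->L'->F->R'->D->plug->D
Char 5 ('G'): step: R->6, L=3; G->plug->G->R->D->L->D->refl->H->L'->B->R'->F->plug->F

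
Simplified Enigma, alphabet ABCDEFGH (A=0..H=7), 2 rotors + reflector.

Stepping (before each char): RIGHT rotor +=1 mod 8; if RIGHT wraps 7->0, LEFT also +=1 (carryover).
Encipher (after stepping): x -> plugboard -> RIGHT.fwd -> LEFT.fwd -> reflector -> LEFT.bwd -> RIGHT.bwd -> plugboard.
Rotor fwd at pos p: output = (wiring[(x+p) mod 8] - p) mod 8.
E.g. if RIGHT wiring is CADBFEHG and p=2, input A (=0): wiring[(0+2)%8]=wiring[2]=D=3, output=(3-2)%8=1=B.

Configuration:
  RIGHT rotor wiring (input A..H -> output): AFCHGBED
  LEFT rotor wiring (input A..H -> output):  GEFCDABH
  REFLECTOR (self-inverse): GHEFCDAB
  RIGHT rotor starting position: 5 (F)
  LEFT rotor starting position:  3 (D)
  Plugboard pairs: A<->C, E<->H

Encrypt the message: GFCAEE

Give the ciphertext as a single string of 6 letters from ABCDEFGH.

Char 1 ('G'): step: R->6, L=3; G->plug->G->R->A->L->H->refl->B->L'->G->R'->A->plug->C
Char 2 ('F'): step: R->7, L=3; F->plug->F->R->H->L->C->refl->E->L'->E->R'->A->plug->C
Char 3 ('C'): step: R->0, L->4 (L advanced); C->plug->A->R->A->L->H->refl->B->L'->G->R'->E->plug->H
Char 4 ('A'): step: R->1, L=4; A->plug->C->R->G->L->B->refl->H->L'->A->R'->E->plug->H
Char 5 ('E'): step: R->2, L=4; E->plug->H->R->D->L->D->refl->F->L'->C->R'->E->plug->H
Char 6 ('E'): step: R->3, L=4; E->plug->H->R->H->L->G->refl->A->L'->F->R'->F->plug->F

Answer: CCHHHF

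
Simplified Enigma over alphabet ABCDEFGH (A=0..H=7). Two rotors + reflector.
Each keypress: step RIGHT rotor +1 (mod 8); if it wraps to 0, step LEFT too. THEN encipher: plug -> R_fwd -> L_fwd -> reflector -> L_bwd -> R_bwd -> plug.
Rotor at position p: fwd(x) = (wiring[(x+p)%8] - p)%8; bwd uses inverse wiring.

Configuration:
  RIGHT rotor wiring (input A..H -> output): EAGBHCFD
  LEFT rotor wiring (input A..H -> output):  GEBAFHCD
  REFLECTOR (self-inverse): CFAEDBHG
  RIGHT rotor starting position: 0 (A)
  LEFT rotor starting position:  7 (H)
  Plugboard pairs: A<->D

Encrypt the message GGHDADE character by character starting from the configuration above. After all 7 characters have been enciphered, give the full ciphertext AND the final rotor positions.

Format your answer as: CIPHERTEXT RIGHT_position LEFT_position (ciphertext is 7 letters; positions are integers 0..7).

Char 1 ('G'): step: R->1, L=7; G->plug->G->R->C->L->F->refl->B->L'->E->R'->F->plug->F
Char 2 ('G'): step: R->2, L=7; G->plug->G->R->C->L->F->refl->B->L'->E->R'->A->plug->D
Char 3 ('H'): step: R->3, L=7; H->plug->H->R->D->L->C->refl->A->L'->G->R'->A->plug->D
Char 4 ('D'): step: R->4, L=7; D->plug->A->R->D->L->C->refl->A->L'->G->R'->B->plug->B
Char 5 ('A'): step: R->5, L=7; A->plug->D->R->H->L->D->refl->E->L'->A->R'->B->plug->B
Char 6 ('D'): step: R->6, L=7; D->plug->A->R->H->L->D->refl->E->L'->A->R'->E->plug->E
Char 7 ('E'): step: R->7, L=7; E->plug->E->R->C->L->F->refl->B->L'->E->R'->A->plug->D
Final: ciphertext=FDDBBED, RIGHT=7, LEFT=7

Answer: FDDBBED 7 7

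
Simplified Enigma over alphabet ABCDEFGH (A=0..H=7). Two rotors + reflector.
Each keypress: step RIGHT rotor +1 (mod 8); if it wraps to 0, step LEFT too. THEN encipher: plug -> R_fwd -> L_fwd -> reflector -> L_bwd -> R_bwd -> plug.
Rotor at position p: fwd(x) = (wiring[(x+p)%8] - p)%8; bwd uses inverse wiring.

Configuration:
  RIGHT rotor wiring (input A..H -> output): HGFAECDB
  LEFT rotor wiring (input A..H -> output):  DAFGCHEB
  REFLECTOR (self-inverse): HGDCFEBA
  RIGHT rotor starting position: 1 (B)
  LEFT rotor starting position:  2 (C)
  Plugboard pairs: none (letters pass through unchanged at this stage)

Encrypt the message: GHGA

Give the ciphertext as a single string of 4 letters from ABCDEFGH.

Char 1 ('G'): step: R->2, L=2; G->plug->G->R->F->L->H->refl->A->L'->C->R'->C->plug->C
Char 2 ('H'): step: R->3, L=2; H->plug->H->R->C->L->A->refl->H->L'->F->R'->A->plug->A
Char 3 ('G'): step: R->4, L=2; G->plug->G->R->B->L->E->refl->F->L'->D->R'->E->plug->E
Char 4 ('A'): step: R->5, L=2; A->plug->A->R->F->L->H->refl->A->L'->C->R'->D->plug->D

Answer: CAED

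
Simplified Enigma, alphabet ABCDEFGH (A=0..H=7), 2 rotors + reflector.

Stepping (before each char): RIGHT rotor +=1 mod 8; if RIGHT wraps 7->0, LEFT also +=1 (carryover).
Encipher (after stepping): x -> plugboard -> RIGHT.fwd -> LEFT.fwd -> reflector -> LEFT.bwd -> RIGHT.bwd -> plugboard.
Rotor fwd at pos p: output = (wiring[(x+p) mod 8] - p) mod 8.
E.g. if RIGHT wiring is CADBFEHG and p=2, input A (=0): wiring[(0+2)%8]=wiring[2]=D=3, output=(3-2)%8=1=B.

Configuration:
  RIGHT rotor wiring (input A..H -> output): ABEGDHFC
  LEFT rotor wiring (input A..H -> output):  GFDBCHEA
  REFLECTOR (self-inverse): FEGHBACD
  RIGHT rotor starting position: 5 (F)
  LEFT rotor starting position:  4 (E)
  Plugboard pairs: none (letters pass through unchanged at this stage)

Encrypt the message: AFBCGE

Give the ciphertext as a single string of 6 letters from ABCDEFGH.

Char 1 ('A'): step: R->6, L=4; A->plug->A->R->H->L->F->refl->A->L'->C->R'->C->plug->C
Char 2 ('F'): step: R->7, L=4; F->plug->F->R->E->L->C->refl->G->L'->A->R'->G->plug->G
Char 3 ('B'): step: R->0, L->5 (L advanced); B->plug->B->R->B->L->H->refl->D->L'->C->R'->H->plug->H
Char 4 ('C'): step: R->1, L=5; C->plug->C->R->F->L->G->refl->C->L'->A->R'->A->plug->A
Char 5 ('G'): step: R->2, L=5; G->plug->G->R->G->L->E->refl->B->L'->D->R'->E->plug->E
Char 6 ('E'): step: R->3, L=5; E->plug->E->R->H->L->F->refl->A->L'->E->R'->C->plug->C

Answer: CGHAEC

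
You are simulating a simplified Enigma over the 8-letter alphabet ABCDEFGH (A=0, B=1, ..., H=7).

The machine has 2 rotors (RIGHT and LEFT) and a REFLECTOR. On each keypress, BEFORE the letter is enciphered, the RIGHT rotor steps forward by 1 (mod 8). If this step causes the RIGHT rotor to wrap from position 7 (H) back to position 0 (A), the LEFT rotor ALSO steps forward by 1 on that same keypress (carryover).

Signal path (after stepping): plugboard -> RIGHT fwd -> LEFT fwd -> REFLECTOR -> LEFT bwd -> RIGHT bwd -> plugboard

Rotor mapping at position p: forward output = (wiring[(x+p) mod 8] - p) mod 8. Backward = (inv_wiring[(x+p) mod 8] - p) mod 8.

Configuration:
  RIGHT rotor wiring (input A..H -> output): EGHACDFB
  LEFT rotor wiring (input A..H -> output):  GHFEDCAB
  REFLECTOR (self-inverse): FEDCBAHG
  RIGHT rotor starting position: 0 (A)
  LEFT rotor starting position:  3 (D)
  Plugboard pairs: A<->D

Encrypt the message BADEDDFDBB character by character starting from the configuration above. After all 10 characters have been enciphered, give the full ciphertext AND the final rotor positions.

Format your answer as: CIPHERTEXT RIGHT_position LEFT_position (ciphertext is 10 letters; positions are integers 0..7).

Char 1 ('B'): step: R->1, L=3; B->plug->B->R->G->L->E->refl->B->L'->A->R'->G->plug->G
Char 2 ('A'): step: R->2, L=3; A->plug->D->R->B->L->A->refl->F->L'->D->R'->E->plug->E
Char 3 ('D'): step: R->3, L=3; D->plug->A->R->F->L->D->refl->C->L'->H->R'->B->plug->B
Char 4 ('E'): step: R->4, L=3; E->plug->E->R->A->L->B->refl->E->L'->G->R'->A->plug->D
Char 5 ('D'): step: R->5, L=3; D->plug->A->R->G->L->E->refl->B->L'->A->R'->B->plug->B
Char 6 ('D'): step: R->6, L=3; D->plug->A->R->H->L->C->refl->D->L'->F->R'->H->plug->H
Char 7 ('F'): step: R->7, L=3; F->plug->F->R->D->L->F->refl->A->L'->B->R'->E->plug->E
Char 8 ('D'): step: R->0, L->4 (L advanced); D->plug->A->R->E->L->C->refl->D->L'->F->R'->G->plug->G
Char 9 ('B'): step: R->1, L=4; B->plug->B->R->G->L->B->refl->E->L'->C->R'->E->plug->E
Char 10 ('B'): step: R->2, L=4; B->plug->B->R->G->L->B->refl->E->L'->C->R'->G->plug->G
Final: ciphertext=GEBDBHEGEG, RIGHT=2, LEFT=4

Answer: GEBDBHEGEG 2 4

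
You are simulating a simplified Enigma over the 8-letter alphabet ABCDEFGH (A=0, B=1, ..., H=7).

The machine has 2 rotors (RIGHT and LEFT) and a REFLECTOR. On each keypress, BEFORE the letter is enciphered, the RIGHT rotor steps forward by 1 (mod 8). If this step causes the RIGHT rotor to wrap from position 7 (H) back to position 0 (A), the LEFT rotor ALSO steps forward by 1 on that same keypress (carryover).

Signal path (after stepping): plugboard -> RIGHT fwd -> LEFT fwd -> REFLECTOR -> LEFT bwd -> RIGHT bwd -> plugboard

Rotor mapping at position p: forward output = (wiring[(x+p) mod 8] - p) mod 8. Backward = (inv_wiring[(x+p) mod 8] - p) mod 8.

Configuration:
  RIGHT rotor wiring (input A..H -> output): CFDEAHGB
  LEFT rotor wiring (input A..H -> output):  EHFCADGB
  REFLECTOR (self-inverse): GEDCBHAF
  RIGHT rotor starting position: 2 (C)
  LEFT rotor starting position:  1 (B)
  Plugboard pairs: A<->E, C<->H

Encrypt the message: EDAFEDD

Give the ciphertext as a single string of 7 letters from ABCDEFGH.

Answer: GBFEFHF

Derivation:
Char 1 ('E'): step: R->3, L=1; E->plug->A->R->B->L->E->refl->B->L'->C->R'->G->plug->G
Char 2 ('D'): step: R->4, L=1; D->plug->D->R->F->L->F->refl->H->L'->D->R'->B->plug->B
Char 3 ('A'): step: R->5, L=1; A->plug->E->R->A->L->G->refl->A->L'->G->R'->F->plug->F
Char 4 ('F'): step: R->6, L=1; F->plug->F->R->G->L->A->refl->G->L'->A->R'->A->plug->E
Char 5 ('E'): step: R->7, L=1; E->plug->A->R->C->L->B->refl->E->L'->B->R'->F->plug->F
Char 6 ('D'): step: R->0, L->2 (L advanced); D->plug->D->R->E->L->E->refl->B->L'->D->R'->C->plug->H
Char 7 ('D'): step: R->1, L=2; D->plug->D->R->H->L->F->refl->H->L'->F->R'->F->plug->F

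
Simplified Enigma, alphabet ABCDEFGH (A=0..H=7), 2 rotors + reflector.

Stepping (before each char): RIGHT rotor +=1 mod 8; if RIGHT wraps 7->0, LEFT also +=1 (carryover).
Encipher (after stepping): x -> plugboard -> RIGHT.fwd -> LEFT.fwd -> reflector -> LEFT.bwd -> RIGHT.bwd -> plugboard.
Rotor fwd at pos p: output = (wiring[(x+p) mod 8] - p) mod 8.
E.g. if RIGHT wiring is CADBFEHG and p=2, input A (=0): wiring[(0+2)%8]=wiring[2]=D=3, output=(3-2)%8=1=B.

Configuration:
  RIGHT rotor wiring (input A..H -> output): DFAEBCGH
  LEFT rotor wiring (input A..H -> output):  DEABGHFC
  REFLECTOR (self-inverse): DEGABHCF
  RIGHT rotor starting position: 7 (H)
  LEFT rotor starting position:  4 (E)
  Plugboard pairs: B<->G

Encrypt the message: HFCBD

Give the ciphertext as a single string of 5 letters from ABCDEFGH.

Char 1 ('H'): step: R->0, L->5 (L advanced); H->plug->H->R->H->L->B->refl->E->L'->G->R'->G->plug->B
Char 2 ('F'): step: R->1, L=5; F->plug->F->R->F->L->D->refl->A->L'->B->R'->E->plug->E
Char 3 ('C'): step: R->2, L=5; C->plug->C->R->H->L->B->refl->E->L'->G->R'->A->plug->A
Char 4 ('B'): step: R->3, L=5; B->plug->G->R->C->L->F->refl->H->L'->E->R'->E->plug->E
Char 5 ('D'): step: R->4, L=5; D->plug->D->R->D->L->G->refl->C->L'->A->R'->H->plug->H

Answer: BEAEH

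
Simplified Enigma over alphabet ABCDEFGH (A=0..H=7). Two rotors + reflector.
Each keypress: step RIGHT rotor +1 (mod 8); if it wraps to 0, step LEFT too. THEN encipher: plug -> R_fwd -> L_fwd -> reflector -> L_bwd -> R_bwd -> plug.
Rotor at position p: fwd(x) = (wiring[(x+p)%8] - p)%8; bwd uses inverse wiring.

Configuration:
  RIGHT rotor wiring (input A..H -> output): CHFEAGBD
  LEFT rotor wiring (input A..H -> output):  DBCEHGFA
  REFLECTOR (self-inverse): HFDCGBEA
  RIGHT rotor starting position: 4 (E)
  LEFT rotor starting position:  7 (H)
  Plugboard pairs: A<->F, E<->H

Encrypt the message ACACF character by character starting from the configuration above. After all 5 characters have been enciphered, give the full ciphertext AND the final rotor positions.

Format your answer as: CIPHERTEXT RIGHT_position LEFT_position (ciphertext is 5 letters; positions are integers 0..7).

Answer: BEGEE 1 0

Derivation:
Char 1 ('A'): step: R->5, L=7; A->plug->F->R->A->L->B->refl->F->L'->E->R'->B->plug->B
Char 2 ('C'): step: R->6, L=7; C->plug->C->R->E->L->F->refl->B->L'->A->R'->H->plug->E
Char 3 ('A'): step: R->7, L=7; A->plug->F->R->B->L->E->refl->G->L'->H->R'->G->plug->G
Char 4 ('C'): step: R->0, L->0 (L advanced); C->plug->C->R->F->L->G->refl->E->L'->D->R'->H->plug->E
Char 5 ('F'): step: R->1, L=0; F->plug->A->R->G->L->F->refl->B->L'->B->R'->H->plug->E
Final: ciphertext=BEGEE, RIGHT=1, LEFT=0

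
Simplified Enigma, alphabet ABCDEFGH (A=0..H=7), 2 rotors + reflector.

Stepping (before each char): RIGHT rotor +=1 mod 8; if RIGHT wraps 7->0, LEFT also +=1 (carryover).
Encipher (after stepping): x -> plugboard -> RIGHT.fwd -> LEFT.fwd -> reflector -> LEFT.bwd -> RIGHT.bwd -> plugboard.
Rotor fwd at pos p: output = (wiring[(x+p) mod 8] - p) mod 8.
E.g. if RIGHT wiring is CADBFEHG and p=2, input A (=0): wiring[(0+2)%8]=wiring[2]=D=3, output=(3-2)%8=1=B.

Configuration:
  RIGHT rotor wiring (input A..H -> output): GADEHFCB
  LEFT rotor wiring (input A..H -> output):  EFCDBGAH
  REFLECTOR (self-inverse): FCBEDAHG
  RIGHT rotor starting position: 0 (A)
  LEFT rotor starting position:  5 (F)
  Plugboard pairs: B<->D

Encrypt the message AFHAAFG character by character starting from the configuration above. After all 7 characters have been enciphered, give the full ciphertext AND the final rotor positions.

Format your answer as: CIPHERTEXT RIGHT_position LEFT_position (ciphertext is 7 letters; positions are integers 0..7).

Char 1 ('A'): step: R->1, L=5; A->plug->A->R->H->L->E->refl->D->L'->B->R'->F->plug->F
Char 2 ('F'): step: R->2, L=5; F->plug->F->R->H->L->E->refl->D->L'->B->R'->A->plug->A
Char 3 ('H'): step: R->3, L=5; H->plug->H->R->A->L->B->refl->C->L'->C->R'->C->plug->C
Char 4 ('A'): step: R->4, L=5; A->plug->A->R->D->L->H->refl->G->L'->G->R'->C->plug->C
Char 5 ('A'): step: R->5, L=5; A->plug->A->R->A->L->B->refl->C->L'->C->R'->H->plug->H
Char 6 ('F'): step: R->6, L=5; F->plug->F->R->G->L->G->refl->H->L'->D->R'->B->plug->D
Char 7 ('G'): step: R->7, L=5; G->plug->G->R->G->L->G->refl->H->L'->D->R'->H->plug->H
Final: ciphertext=FACCHDH, RIGHT=7, LEFT=5

Answer: FACCHDH 7 5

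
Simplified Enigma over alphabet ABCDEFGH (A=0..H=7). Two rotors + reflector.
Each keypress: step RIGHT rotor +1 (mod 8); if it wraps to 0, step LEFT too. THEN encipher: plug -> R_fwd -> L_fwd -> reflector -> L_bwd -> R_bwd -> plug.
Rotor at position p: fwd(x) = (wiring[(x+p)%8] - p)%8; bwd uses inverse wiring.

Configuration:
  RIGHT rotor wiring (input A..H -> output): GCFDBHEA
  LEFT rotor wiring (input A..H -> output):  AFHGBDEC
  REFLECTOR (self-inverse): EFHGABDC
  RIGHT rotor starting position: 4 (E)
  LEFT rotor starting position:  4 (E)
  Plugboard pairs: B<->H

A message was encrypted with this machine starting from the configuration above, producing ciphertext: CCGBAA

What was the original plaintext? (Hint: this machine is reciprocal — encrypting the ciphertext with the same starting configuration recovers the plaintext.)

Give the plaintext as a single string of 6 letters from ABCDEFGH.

Char 1 ('C'): step: R->5, L=4; C->plug->C->R->D->L->G->refl->D->L'->G->R'->G->plug->G
Char 2 ('C'): step: R->6, L=4; C->plug->C->R->A->L->F->refl->B->L'->F->R'->F->plug->F
Char 3 ('G'): step: R->7, L=4; G->plug->G->R->A->L->F->refl->B->L'->F->R'->H->plug->B
Char 4 ('B'): step: R->0, L->5 (L advanced); B->plug->H->R->A->L->G->refl->D->L'->D->R'->D->plug->D
Char 5 ('A'): step: R->1, L=5; A->plug->A->R->B->L->H->refl->C->L'->F->R'->H->plug->B
Char 6 ('A'): step: R->2, L=5; A->plug->A->R->D->L->D->refl->G->L'->A->R'->H->plug->B

Answer: GFBDBB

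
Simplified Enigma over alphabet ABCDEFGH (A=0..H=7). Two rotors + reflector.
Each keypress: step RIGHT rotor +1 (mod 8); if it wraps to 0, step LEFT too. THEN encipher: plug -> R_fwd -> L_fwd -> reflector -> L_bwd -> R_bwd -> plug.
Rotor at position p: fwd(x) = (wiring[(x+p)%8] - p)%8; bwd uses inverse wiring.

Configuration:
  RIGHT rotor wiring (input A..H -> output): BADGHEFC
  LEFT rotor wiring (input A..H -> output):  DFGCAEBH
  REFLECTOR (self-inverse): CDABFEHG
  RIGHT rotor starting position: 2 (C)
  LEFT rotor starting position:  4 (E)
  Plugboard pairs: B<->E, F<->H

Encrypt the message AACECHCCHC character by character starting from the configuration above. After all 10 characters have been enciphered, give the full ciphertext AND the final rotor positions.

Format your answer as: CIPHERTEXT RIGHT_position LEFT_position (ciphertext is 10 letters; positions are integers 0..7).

Answer: GBBAFFAGCD 4 5

Derivation:
Char 1 ('A'): step: R->3, L=4; A->plug->A->R->D->L->D->refl->B->L'->F->R'->G->plug->G
Char 2 ('A'): step: R->4, L=4; A->plug->A->R->D->L->D->refl->B->L'->F->R'->E->plug->B
Char 3 ('C'): step: R->5, L=4; C->plug->C->R->F->L->B->refl->D->L'->D->R'->E->plug->B
Char 4 ('E'): step: R->6, L=4; E->plug->B->R->E->L->H->refl->G->L'->H->R'->A->plug->A
Char 5 ('C'): step: R->7, L=4; C->plug->C->R->B->L->A->refl->C->L'->G->R'->H->plug->F
Char 6 ('H'): step: R->0, L->5 (L advanced); H->plug->F->R->E->L->A->refl->C->L'->C->R'->H->plug->F
Char 7 ('C'): step: R->1, L=5; C->plug->C->R->F->L->B->refl->D->L'->H->R'->A->plug->A
Char 8 ('C'): step: R->2, L=5; C->plug->C->R->F->L->B->refl->D->L'->H->R'->G->plug->G
Char 9 ('H'): step: R->3, L=5; H->plug->F->R->G->L->F->refl->E->L'->B->R'->C->plug->C
Char 10 ('C'): step: R->4, L=5; C->plug->C->R->B->L->E->refl->F->L'->G->R'->D->plug->D
Final: ciphertext=GBBAFFAGCD, RIGHT=4, LEFT=5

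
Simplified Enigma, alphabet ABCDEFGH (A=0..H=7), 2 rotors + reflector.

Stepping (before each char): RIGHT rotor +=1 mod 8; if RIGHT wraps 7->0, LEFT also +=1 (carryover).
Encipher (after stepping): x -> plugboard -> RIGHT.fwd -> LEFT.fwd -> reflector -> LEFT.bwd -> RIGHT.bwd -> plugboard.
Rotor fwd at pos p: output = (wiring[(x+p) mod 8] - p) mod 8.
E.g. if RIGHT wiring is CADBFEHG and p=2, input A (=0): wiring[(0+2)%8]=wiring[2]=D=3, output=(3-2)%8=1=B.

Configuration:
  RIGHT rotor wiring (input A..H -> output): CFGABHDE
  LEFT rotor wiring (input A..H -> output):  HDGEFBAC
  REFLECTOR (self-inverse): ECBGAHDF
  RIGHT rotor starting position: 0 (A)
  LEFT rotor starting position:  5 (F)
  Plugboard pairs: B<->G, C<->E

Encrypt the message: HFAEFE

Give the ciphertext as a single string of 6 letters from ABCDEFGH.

Answer: AGHDHH

Derivation:
Char 1 ('H'): step: R->1, L=5; H->plug->H->R->B->L->D->refl->G->L'->E->R'->A->plug->A
Char 2 ('F'): step: R->2, L=5; F->plug->F->R->C->L->F->refl->H->L'->G->R'->B->plug->G
Char 3 ('A'): step: R->3, L=5; A->plug->A->R->F->L->B->refl->C->L'->D->R'->H->plug->H
Char 4 ('E'): step: R->4, L=5; E->plug->C->R->H->L->A->refl->E->L'->A->R'->D->plug->D
Char 5 ('F'): step: R->5, L=5; F->plug->F->R->B->L->D->refl->G->L'->E->R'->H->plug->H
Char 6 ('E'): step: R->6, L=5; E->plug->C->R->E->L->G->refl->D->L'->B->R'->H->plug->H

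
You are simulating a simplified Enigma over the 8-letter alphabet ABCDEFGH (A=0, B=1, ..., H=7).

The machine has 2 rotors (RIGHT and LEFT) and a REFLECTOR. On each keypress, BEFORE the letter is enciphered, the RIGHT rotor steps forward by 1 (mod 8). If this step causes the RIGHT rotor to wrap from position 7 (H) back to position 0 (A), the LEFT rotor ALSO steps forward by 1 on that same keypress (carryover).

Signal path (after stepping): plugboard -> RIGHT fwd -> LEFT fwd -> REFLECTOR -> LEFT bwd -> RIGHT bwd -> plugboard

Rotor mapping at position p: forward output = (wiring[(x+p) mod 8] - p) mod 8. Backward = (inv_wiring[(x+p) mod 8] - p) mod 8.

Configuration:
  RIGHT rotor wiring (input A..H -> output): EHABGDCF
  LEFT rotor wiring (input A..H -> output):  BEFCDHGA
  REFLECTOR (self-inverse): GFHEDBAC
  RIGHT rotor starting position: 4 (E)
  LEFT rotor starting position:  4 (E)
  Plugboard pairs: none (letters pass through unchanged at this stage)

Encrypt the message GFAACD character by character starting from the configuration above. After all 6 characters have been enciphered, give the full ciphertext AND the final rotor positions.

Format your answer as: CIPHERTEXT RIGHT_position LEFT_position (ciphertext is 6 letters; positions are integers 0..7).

Answer: ADGCGA 2 5

Derivation:
Char 1 ('G'): step: R->5, L=4; G->plug->G->R->E->L->F->refl->B->L'->G->R'->A->plug->A
Char 2 ('F'): step: R->6, L=4; F->plug->F->R->D->L->E->refl->D->L'->B->R'->D->plug->D
Char 3 ('A'): step: R->7, L=4; A->plug->A->R->G->L->B->refl->F->L'->E->R'->G->plug->G
Char 4 ('A'): step: R->0, L->5 (L advanced); A->plug->A->R->E->L->H->refl->C->L'->A->R'->C->plug->C
Char 5 ('C'): step: R->1, L=5; C->plug->C->R->A->L->C->refl->H->L'->E->R'->G->plug->G
Char 6 ('D'): step: R->2, L=5; D->plug->D->R->B->L->B->refl->F->L'->G->R'->A->plug->A
Final: ciphertext=ADGCGA, RIGHT=2, LEFT=5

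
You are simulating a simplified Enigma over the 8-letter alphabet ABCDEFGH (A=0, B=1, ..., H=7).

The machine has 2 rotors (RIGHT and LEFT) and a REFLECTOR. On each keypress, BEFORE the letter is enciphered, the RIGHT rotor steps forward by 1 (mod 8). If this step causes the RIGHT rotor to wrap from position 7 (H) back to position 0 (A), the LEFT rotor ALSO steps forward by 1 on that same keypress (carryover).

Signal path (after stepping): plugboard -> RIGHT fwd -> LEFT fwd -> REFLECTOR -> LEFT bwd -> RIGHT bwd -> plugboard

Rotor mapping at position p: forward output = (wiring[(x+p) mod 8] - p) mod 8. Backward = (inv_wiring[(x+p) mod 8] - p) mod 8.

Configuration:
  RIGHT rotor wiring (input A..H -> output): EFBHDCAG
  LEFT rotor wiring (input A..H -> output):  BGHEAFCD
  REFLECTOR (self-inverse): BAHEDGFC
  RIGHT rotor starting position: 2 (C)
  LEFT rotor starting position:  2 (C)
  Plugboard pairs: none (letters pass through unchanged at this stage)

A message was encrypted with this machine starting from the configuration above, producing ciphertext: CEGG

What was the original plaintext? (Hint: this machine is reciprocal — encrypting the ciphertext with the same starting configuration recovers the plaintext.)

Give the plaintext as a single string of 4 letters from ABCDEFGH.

Answer: EDEH

Derivation:
Char 1 ('C'): step: R->3, L=2; C->plug->C->R->H->L->E->refl->D->L'->D->R'->E->plug->E
Char 2 ('E'): step: R->4, L=2; E->plug->E->R->A->L->F->refl->G->L'->C->R'->D->plug->D
Char 3 ('G'): step: R->5, L=2; G->plug->G->R->C->L->G->refl->F->L'->A->R'->E->plug->E
Char 4 ('G'): step: R->6, L=2; G->plug->G->R->F->L->B->refl->A->L'->E->R'->H->plug->H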